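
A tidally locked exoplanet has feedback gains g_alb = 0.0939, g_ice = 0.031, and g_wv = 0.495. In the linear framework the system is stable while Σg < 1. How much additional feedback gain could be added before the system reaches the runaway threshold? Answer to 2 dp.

0.38

Current total gain = 0.0939 + 0.031 + 0.495 = 0.6199.
Margin to runaway = 1 − 0.6199 = 0.38.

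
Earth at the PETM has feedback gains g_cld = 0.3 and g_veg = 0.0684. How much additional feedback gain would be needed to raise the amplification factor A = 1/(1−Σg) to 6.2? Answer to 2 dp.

0.47

Current total gain = 0.3684.
Target gain for A = 6.2: g* = 1 − 1/6.2 = 0.8387.
Additional gain needed = 0.8387 − 0.3684 = 0.47.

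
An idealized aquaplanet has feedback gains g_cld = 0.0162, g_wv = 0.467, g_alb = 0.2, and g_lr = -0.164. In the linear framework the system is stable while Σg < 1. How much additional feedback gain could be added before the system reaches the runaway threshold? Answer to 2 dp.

Current total gain = 0.0162 + 0.467 + 0.2 − 0.164 = 0.5192.
Margin to runaway = 1 − 0.5192 = 0.48.

0.48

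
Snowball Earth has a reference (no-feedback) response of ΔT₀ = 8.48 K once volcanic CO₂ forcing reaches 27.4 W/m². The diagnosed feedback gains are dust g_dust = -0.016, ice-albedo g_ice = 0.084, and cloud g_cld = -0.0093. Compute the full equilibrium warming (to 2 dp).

9.01 K

Total gain g = -0.016 + 0.084 − 0.0093 = 0.0587.
Amplification A = 1/(1 − 0.0587) = 1.062.
ΔT = 8.48 × 1.062 = 9.01 K.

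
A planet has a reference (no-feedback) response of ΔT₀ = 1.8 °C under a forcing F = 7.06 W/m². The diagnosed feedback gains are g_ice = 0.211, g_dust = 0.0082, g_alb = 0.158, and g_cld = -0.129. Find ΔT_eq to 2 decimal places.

Total gain g = 0.211 + 0.0082 + 0.158 − 0.129 = 0.2482.
Amplification A = 1/(1 − 0.2482) = 1.33.
ΔT = 1.8 × 1.33 = 2.39 °C.

2.39 °C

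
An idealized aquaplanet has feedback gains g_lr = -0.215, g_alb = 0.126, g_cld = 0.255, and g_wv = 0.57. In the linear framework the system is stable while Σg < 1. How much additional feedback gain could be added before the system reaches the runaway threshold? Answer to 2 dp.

0.26

Current total gain = -0.215 + 0.126 + 0.255 + 0.57 = 0.736.
Margin to runaway = 1 − 0.736 = 0.26.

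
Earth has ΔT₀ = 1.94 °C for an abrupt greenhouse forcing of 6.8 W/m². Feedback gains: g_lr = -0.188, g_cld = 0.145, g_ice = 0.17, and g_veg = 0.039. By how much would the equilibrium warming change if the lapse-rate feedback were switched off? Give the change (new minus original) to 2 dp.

0.68 °C

Original: g = 0.166, ΔT = 1.94/(1−0.166) = 2.3261 °C.
Without lapse-rate: g' = 0.354, ΔT' = 1.94/(1−0.354) = 3.0031 °C.
Change = 3.0031 − 2.3261 = 0.68 °C.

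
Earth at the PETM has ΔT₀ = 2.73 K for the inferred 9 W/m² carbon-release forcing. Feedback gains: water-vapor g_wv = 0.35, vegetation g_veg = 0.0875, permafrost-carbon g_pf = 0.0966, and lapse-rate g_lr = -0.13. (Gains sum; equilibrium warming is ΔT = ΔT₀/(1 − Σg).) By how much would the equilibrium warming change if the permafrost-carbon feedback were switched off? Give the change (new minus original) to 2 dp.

-0.64 K

Original: g = 0.4041, ΔT = 2.73/(1−0.4041) = 4.5813 K.
Without permafrost-carbon: g' = 0.3075, ΔT' = 2.73/(1−0.3075) = 3.9422 K.
Change = 3.9422 − 4.5813 = -0.64 K.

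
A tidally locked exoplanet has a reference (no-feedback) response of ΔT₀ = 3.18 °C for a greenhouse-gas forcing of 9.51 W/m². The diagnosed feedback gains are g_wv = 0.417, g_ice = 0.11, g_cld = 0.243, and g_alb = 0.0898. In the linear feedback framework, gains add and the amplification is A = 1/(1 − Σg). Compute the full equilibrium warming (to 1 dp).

22.7 °C

Total gain g = 0.417 + 0.11 + 0.243 + 0.0898 = 0.8598.
Amplification A = 1/(1 − 0.8598) = 7.133.
ΔT = 3.18 × 7.133 = 22.7 °C.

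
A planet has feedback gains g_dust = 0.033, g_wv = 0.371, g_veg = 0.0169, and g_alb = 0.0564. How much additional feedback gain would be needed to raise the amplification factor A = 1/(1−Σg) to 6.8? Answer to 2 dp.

0.38

Current total gain = 0.4773.
Target gain for A = 6.8: g* = 1 − 1/6.8 = 0.8529.
Additional gain needed = 0.8529 − 0.4773 = 0.38.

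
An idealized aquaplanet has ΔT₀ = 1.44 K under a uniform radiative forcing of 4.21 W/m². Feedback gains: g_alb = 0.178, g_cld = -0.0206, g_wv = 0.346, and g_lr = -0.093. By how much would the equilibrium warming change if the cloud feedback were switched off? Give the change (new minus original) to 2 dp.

0.09 K

Original: g = 0.4104, ΔT = 1.44/(1−0.4104) = 2.4423 K.
Without cloud: g' = 0.431, ΔT' = 1.44/(1−0.431) = 2.5308 K.
Change = 2.5308 − 2.4423 = 0.09 K.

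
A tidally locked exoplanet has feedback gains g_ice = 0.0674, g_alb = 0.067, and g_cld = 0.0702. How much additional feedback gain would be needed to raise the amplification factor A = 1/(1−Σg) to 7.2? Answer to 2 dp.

Current total gain = 0.2046.
Target gain for A = 7.2: g* = 1 − 1/7.2 = 0.8611.
Additional gain needed = 0.8611 − 0.2046 = 0.66.

0.66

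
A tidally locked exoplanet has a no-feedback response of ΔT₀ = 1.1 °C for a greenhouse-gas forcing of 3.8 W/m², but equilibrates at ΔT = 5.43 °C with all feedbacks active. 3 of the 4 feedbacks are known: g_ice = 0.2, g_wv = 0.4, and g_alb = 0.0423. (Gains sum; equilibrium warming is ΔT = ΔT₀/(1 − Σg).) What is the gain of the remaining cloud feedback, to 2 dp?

0.16

Amplification A = ΔT/ΔT₀ = 5.43/1.1 = 4.936.
Total gain g = 1 − 1/A = 1 − 1/4.936 = 0.7974.
Known gains sum to 0.2 + 0.4 + 0.0423 = 0.6423.
g_cld = 0.7974 − 0.6423 = 0.16.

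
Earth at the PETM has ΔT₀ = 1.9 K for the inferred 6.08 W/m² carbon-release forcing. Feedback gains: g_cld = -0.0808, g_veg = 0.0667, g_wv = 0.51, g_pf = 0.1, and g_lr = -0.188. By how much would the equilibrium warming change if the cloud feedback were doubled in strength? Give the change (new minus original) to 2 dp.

-0.39 K

Original: g = 0.4079, ΔT = 1.9/(1−0.4079) = 3.2089 K.
With doubled cloud: g' = 0.3271, ΔT' = 1.9/(1−0.3271) = 2.8236 K.
Change = 2.8236 − 3.2089 = -0.39 K.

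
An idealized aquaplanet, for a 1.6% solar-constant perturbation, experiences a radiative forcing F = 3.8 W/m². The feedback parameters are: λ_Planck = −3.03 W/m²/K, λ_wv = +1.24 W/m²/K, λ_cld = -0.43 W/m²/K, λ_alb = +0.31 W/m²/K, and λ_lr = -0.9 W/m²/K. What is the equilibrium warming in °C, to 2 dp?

1.35 °C

Net feedback parameter λ = (−3.03) + (+1.24) + (-0.43) + (+0.31) + (-0.9) = -2.81 W/m²/K.
ΔT = −F/λ = −3.8/(-2.81) = 1.35 °C.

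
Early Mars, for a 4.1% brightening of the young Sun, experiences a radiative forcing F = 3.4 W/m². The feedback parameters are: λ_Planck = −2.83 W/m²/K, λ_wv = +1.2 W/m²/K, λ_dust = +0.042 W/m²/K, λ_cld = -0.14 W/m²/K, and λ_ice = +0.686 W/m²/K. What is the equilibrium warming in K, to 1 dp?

Net feedback parameter λ = (−2.83) + (+1.2) + (+0.042) + (-0.14) + (+0.686) = -1.042 W/m²/K.
ΔT = −F/λ = −3.4/(-1.042) = 3.3 K.

3.3 K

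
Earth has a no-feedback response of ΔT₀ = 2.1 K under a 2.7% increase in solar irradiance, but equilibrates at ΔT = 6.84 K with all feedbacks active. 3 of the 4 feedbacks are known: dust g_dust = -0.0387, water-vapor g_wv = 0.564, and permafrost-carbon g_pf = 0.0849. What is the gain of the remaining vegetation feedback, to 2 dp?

0.08

Amplification A = ΔT/ΔT₀ = 6.84/2.1 = 3.257.
Total gain g = 1 − 1/A = 1 − 1/3.257 = 0.693.
Known gains sum to -0.0387 + 0.564 + 0.0849 = 0.6102.
g_veg = 0.693 − 0.6102 = 0.08.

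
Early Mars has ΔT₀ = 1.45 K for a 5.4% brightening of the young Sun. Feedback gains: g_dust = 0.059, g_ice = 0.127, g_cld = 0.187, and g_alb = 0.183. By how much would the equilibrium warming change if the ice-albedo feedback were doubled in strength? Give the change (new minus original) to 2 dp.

Original: g = 0.556, ΔT = 1.45/(1−0.556) = 3.2658 K.
With doubled ice-albedo: g' = 0.683, ΔT' = 1.45/(1−0.683) = 4.5741 K.
Change = 4.5741 − 3.2658 = 1.31 K.

1.31 K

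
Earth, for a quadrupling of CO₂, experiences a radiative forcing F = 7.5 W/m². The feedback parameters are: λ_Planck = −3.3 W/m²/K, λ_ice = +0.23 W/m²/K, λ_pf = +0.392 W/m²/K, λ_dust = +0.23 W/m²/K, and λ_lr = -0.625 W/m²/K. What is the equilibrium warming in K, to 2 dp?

Net feedback parameter λ = (−3.3) + (+0.23) + (+0.392) + (+0.23) + (-0.625) = -3.073 W/m²/K.
ΔT = −F/λ = −7.5/(-3.073) = 2.44 K.

2.44 K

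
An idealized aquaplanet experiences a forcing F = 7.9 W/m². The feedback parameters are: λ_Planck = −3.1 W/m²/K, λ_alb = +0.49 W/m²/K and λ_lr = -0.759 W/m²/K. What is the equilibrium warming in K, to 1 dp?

2.3 K

Net feedback parameter λ = (−3.1) + (+0.49) + (-0.759) = -3.369 W/m²/K.
ΔT = −F/λ = −7.9/(-3.369) = 2.3 K.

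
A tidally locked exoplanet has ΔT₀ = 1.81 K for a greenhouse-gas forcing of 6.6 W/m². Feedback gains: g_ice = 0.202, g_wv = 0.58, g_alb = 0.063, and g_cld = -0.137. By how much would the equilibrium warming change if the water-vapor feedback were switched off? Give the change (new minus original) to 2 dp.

Original: g = 0.708, ΔT = 1.81/(1−0.708) = 6.1986 K.
Without water-vapor: g' = 0.128, ΔT' = 1.81/(1−0.128) = 2.0757 K.
Change = 2.0757 − 6.1986 = -4.12 K.

-4.12 K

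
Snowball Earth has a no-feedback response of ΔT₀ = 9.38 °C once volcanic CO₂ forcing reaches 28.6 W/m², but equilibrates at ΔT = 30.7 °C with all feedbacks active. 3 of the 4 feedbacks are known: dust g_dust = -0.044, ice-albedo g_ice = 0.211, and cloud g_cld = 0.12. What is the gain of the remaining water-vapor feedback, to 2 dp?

0.41

Amplification A = ΔT/ΔT₀ = 30.7/9.38 = 3.273.
Total gain g = 1 − 1/A = 1 − 1/3.273 = 0.6945.
Known gains sum to -0.044 + 0.211 + 0.12 = 0.287.
g_wv = 0.6945 − 0.287 = 0.41.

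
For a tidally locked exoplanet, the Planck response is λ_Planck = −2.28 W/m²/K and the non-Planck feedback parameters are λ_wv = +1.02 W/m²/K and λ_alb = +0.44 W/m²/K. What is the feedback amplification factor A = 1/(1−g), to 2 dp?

2.78

Convert to gains: g_wv = 1.02/2.28 = 0.4474; g_alb = 0.44/2.28 = 0.193.
Total gain g = 0.6404.
A = 1/(1 − 0.6404) = 2.78.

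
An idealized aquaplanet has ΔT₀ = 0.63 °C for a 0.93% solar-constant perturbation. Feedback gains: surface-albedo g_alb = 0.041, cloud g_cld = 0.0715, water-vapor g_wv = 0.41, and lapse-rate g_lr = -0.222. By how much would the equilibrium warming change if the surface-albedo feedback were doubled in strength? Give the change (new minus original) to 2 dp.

0.06 °C

Original: g = 0.3005, ΔT = 0.63/(1−0.3005) = 0.9006 °C.
With doubled surface-albedo: g' = 0.3415, ΔT' = 0.63/(1−0.3415) = 0.9567 °C.
Change = 0.9567 − 0.9006 = 0.06 °C.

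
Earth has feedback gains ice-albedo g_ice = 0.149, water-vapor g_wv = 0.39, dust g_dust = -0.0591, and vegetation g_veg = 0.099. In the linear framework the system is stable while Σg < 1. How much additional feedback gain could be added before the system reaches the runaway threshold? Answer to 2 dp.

0.42

Current total gain = 0.149 + 0.39 − 0.0591 + 0.099 = 0.5789.
Margin to runaway = 1 − 0.5789 = 0.42.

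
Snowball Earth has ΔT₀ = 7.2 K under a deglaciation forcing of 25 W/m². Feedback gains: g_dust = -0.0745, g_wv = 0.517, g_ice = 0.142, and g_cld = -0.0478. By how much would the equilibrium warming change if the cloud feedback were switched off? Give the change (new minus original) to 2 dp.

Original: g = 0.5367, ΔT = 7.2/(1−0.5367) = 15.5407 K.
Without cloud: g' = 0.5845, ΔT' = 7.2/(1−0.5845) = 17.3285 K.
Change = 17.3285 − 15.5407 = 1.79 K.

1.79 K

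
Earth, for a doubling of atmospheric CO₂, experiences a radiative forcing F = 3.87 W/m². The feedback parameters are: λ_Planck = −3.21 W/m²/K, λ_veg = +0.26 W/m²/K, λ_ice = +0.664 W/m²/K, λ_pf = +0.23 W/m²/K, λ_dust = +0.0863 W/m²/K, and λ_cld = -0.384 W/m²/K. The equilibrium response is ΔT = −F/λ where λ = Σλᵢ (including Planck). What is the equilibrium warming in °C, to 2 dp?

1.64 °C

Net feedback parameter λ = (−3.21) + (+0.26) + (+0.664) + (+0.23) + (+0.0863) + (-0.384) = -2.3537 W/m²/K.
ΔT = −F/λ = −3.87/(-2.3537) = 1.64 °C.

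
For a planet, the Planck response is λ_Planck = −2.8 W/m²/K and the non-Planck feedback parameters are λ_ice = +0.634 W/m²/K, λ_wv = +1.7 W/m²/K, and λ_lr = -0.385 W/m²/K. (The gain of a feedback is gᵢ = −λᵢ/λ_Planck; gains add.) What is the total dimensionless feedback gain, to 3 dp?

Convert to gains: g_ice = 0.634/2.8 = 0.2264; g_wv = 1.7/2.8 = 0.6071; g_lr = -0.385/2.8 = -0.1375.
Total gain g = 0.696.

0.696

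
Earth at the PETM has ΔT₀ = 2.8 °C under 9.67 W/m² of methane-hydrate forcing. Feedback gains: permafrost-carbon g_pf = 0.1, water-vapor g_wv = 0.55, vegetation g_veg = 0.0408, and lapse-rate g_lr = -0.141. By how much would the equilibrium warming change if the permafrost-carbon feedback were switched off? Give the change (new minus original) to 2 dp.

-1.13 °C

Original: g = 0.5498, ΔT = 2.8/(1−0.5498) = 6.2195 °C.
Without permafrost-carbon: g' = 0.4498, ΔT' = 2.8/(1−0.4498) = 5.0891 °C.
Change = 5.0891 − 6.2195 = -1.13 °C.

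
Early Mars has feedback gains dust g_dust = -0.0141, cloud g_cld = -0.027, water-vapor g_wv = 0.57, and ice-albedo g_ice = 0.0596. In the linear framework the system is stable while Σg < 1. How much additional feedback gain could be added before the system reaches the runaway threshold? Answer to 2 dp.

Current total gain = -0.0141 − 0.027 + 0.57 + 0.0596 = 0.5885.
Margin to runaway = 1 − 0.5885 = 0.41.

0.41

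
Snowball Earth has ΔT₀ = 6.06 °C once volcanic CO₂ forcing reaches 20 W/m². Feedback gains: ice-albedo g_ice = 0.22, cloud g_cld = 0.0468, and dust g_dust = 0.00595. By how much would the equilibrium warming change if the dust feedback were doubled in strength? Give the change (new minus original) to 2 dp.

Original: g = 0.27275, ΔT = 6.06/(1−0.27275) = 8.3328 °C.
With doubled dust: g' = 0.2787, ΔT' = 6.06/(1−0.2787) = 8.4015 °C.
Change = 8.4015 − 8.3328 = 0.07 °C.

0.07 °C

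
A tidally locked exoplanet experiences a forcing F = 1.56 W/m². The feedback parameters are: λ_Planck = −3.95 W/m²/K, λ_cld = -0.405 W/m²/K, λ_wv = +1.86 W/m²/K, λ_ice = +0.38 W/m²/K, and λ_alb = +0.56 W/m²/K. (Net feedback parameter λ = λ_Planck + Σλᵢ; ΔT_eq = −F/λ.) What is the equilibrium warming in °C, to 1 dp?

1.0 °C

Net feedback parameter λ = (−3.95) + (-0.405) + (+1.86) + (+0.38) + (+0.56) = -1.555 W/m²/K.
ΔT = −F/λ = −1.56/(-1.555) = 1.0 °C.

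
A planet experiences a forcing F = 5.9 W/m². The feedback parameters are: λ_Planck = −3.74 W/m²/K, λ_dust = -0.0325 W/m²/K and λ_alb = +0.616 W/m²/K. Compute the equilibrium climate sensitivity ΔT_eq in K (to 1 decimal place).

1.9 K

Net feedback parameter λ = (−3.74) + (-0.0325) + (+0.616) = -3.1565 W/m²/K.
ΔT = −F/λ = −5.9/(-3.1565) = 1.9 K.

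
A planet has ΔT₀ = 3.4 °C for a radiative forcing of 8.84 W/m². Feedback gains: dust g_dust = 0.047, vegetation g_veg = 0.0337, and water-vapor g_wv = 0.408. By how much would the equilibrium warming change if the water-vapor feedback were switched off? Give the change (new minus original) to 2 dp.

Original: g = 0.4887, ΔT = 3.4/(1−0.4887) = 6.6497 °C.
Without water-vapor: g' = 0.0807, ΔT' = 3.4/(1−0.0807) = 3.6985 °C.
Change = 3.6985 − 6.6497 = -2.95 °C.

-2.95 °C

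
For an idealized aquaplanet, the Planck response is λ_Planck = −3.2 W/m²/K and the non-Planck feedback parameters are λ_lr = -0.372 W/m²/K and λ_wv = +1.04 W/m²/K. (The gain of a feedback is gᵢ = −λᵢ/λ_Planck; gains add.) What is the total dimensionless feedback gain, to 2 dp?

Convert to gains: g_lr = -0.372/3.2 = -0.1162; g_wv = 1.04/3.2 = 0.325.
Total gain g = 0.2088.

0.21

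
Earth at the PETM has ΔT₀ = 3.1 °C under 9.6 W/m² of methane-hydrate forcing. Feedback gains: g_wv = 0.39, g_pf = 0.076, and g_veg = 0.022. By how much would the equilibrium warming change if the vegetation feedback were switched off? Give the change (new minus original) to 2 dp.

Original: g = 0.488, ΔT = 3.1/(1−0.488) = 6.0547 °C.
Without vegetation: g' = 0.466, ΔT' = 3.1/(1−0.466) = 5.8052 °C.
Change = 5.8052 − 6.0547 = -0.25 °C.

-0.25 °C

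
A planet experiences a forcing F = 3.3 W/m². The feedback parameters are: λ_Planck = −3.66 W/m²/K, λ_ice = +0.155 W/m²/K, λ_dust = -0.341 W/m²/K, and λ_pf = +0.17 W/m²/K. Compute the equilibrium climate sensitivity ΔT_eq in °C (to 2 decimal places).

Net feedback parameter λ = (−3.66) + (+0.155) + (-0.341) + (+0.17) = -3.676 W/m²/K.
ΔT = −F/λ = −3.3/(-3.676) = 0.90 °C.

0.90 °C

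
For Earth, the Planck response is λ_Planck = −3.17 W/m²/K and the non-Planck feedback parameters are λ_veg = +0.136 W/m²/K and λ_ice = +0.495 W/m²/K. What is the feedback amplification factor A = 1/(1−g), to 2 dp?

Convert to gains: g_veg = 0.136/3.17 = 0.0429; g_ice = 0.495/3.17 = 0.1562.
Total gain g = 0.1991.
A = 1/(1 − 0.1991) = 1.25.

1.25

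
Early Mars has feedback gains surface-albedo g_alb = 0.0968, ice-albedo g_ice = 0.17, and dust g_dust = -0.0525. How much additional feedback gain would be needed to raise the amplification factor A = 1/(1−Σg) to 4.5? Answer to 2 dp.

0.56

Current total gain = 0.2143.
Target gain for A = 4.5: g* = 1 − 1/4.5 = 0.7778.
Additional gain needed = 0.7778 − 0.2143 = 0.56.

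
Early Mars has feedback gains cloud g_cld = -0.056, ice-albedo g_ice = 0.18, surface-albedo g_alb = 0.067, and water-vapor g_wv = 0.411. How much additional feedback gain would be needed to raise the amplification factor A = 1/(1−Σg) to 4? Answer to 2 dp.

Current total gain = 0.602.
Target gain for A = 4: g* = 1 − 1/4 = 0.75.
Additional gain needed = 0.75 − 0.602 = 0.15.

0.15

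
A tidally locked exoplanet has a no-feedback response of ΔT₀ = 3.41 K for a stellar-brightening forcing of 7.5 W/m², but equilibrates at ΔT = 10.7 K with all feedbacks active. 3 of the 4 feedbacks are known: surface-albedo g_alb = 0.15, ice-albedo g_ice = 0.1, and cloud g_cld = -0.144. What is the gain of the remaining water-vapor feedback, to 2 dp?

0.58

Amplification A = ΔT/ΔT₀ = 10.7/3.41 = 3.138.
Total gain g = 1 − 1/A = 1 − 1/3.138 = 0.6813.
Known gains sum to 0.15 + 0.1 − 0.144 = 0.106.
g_wv = 0.6813 − 0.106 = 0.58.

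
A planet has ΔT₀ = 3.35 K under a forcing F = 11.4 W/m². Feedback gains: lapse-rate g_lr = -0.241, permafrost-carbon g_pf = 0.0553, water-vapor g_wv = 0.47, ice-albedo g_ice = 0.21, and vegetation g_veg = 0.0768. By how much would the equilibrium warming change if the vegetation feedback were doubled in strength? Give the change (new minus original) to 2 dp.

1.70 K

Original: g = 0.5711, ΔT = 3.35/(1−0.5711) = 7.8107 K.
With doubled vegetation: g' = 0.6479, ΔT' = 3.35/(1−0.6479) = 9.5143 K.
Change = 9.5143 − 7.8107 = 1.70 K.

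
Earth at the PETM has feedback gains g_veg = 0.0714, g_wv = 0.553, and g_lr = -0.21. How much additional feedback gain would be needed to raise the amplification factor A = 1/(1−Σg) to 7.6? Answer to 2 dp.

Current total gain = 0.4144.
Target gain for A = 7.6: g* = 1 − 1/7.6 = 0.8684.
Additional gain needed = 0.8684 − 0.4144 = 0.45.

0.45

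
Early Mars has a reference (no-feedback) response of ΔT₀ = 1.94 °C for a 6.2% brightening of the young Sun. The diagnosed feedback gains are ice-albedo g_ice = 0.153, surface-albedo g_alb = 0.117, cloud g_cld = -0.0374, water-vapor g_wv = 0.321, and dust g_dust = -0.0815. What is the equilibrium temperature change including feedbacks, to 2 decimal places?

3.67 °C

Total gain g = 0.153 + 0.117 − 0.0374 + 0.321 − 0.0815 = 0.4721.
Amplification A = 1/(1 − 0.4721) = 1.894.
ΔT = 1.94 × 1.894 = 3.67 °C.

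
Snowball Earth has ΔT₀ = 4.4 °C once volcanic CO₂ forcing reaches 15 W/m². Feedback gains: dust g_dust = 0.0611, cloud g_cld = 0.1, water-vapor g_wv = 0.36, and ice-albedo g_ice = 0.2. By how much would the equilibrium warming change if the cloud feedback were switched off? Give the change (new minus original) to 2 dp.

Original: g = 0.7211, ΔT = 4.4/(1−0.7211) = 15.7763 °C.
Without cloud: g' = 0.6211, ΔT' = 4.4/(1−0.6211) = 11.6126 °C.
Change = 11.6126 − 15.7763 = -4.16 °C.

-4.16 °C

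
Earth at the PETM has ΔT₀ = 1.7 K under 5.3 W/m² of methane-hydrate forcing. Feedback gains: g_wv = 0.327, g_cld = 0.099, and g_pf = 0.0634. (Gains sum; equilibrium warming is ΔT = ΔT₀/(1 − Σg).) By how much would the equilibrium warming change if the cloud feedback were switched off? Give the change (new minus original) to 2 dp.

Original: g = 0.4894, ΔT = 1.7/(1−0.4894) = 3.3294 K.
Without cloud: g' = 0.3904, ΔT' = 1.7/(1−0.3904) = 2.7887 K.
Change = 2.7887 − 3.3294 = -0.54 K.

-0.54 K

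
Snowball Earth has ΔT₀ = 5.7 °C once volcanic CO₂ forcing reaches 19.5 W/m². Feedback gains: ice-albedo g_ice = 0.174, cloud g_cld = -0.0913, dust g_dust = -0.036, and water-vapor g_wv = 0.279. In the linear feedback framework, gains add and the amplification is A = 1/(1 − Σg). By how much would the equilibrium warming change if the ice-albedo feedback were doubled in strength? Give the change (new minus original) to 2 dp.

2.94 °C

Original: g = 0.3257, ΔT = 5.7/(1−0.3257) = 8.4532 °C.
With doubled ice-albedo: g' = 0.4997, ΔT' = 5.7/(1−0.4997) = 11.3932 °C.
Change = 11.3932 − 8.4532 = 2.94 °C.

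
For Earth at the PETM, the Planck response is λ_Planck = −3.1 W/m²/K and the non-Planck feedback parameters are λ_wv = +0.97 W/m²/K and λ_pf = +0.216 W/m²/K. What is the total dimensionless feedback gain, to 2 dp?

Convert to gains: g_wv = 0.97/3.1 = 0.3129; g_pf = 0.216/3.1 = 0.06968.
Total gain g = 0.38258.

0.38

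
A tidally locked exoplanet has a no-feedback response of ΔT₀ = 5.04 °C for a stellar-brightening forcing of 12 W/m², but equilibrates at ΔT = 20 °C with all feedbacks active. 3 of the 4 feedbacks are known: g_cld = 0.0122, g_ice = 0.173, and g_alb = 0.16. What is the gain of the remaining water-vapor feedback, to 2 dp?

0.40

Amplification A = ΔT/ΔT₀ = 20/5.04 = 3.968.
Total gain g = 1 − 1/A = 1 − 1/3.968 = 0.748.
Known gains sum to 0.0122 + 0.173 + 0.16 = 0.3452.
g_wv = 0.748 − 0.3452 = 0.40.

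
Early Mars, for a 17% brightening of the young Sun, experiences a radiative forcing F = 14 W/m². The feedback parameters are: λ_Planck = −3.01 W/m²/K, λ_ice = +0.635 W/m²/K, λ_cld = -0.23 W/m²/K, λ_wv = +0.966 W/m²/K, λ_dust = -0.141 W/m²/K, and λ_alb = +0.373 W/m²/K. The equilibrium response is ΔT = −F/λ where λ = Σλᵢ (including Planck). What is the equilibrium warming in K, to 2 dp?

Net feedback parameter λ = (−3.01) + (+0.635) + (-0.23) + (+0.966) + (-0.141) + (+0.373) = -1.407 W/m²/K.
ΔT = −F/λ = −14/(-1.407) = 9.95 K.

9.95 K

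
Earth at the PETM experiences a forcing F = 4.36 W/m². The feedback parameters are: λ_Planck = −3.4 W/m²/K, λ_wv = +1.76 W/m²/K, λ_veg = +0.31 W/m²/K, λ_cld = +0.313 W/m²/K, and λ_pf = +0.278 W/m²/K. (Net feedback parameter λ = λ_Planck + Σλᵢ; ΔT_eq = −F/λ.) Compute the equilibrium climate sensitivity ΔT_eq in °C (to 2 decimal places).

5.90 °C

Net feedback parameter λ = (−3.4) + (+1.76) + (+0.31) + (+0.313) + (+0.278) = -0.739 W/m²/K.
ΔT = −F/λ = −4.36/(-0.739) = 5.90 °C.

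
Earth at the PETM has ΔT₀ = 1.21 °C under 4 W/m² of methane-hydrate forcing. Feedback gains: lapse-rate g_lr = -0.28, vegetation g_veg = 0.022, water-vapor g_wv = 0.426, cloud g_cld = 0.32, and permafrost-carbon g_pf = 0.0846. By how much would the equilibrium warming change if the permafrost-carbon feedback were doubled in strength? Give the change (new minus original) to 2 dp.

0.70 °C

Original: g = 0.5726, ΔT = 1.21/(1−0.5726) = 2.8311 °C.
With doubled permafrost-carbon: g' = 0.6572, ΔT' = 1.21/(1−0.6572) = 3.5298 °C.
Change = 3.5298 − 2.8311 = 0.70 °C.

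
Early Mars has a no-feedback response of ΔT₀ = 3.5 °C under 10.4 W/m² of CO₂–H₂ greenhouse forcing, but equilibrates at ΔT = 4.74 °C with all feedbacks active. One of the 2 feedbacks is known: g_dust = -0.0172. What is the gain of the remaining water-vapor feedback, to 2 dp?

Amplification A = ΔT/ΔT₀ = 4.74/3.5 = 1.354.
Total gain g = 1 − 1/A = 1 − 1/1.354 = 0.2614.
The known gain is -0.0172.
g_wv = 0.2614 + 0.0172 = 0.28.

0.28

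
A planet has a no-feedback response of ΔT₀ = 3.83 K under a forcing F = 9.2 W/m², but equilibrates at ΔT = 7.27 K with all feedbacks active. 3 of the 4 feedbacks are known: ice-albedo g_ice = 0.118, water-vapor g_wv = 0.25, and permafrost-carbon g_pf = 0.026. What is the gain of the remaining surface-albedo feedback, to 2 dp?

Amplification A = ΔT/ΔT₀ = 7.27/3.83 = 1.898.
Total gain g = 1 − 1/A = 1 − 1/1.898 = 0.4731.
Known gains sum to 0.118 + 0.25 + 0.026 = 0.394.
g_alb = 0.4731 − 0.394 = 0.08.

0.08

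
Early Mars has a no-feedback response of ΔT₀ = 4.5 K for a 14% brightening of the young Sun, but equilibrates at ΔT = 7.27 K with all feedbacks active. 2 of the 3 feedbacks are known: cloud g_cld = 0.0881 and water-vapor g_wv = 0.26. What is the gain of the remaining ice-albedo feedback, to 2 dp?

0.03

Amplification A = ΔT/ΔT₀ = 7.27/4.5 = 1.616.
Total gain g = 1 − 1/A = 1 − 1/1.616 = 0.3812.
Known gains sum to 0.0881 + 0.26 = 0.3481.
g_ice = 0.3812 − 0.3481 = 0.03.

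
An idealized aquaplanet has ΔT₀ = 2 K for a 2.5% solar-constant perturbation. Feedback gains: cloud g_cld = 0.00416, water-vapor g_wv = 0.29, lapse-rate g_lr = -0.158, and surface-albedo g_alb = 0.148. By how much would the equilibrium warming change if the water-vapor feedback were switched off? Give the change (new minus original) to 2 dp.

-0.81 K

Original: g = 0.28416, ΔT = 2/(1−0.28416) = 2.7939 K.
Without water-vapor: g' = -0.00584, ΔT' = 2/(1+0.00584) = 1.9884 K.
Change = 1.9884 − 2.7939 = -0.81 K.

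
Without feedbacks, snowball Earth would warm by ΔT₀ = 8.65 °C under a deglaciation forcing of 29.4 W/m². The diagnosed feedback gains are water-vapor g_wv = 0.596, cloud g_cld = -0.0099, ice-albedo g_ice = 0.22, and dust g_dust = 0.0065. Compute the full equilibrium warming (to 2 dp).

Total gain g = 0.596 − 0.0099 + 0.22 + 0.0065 = 0.8126.
Amplification A = 1/(1 − 0.8126) = 5.336.
ΔT = 8.65 × 5.336 = 46.16 °C.

46.16 °C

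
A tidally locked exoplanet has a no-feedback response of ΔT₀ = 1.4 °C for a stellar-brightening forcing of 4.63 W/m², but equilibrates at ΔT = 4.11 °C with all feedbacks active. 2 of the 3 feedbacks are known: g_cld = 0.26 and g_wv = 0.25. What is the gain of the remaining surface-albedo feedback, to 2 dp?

0.15

Amplification A = ΔT/ΔT₀ = 4.11/1.4 = 2.936.
Total gain g = 1 − 1/A = 1 − 1/2.936 = 0.6594.
Known gains sum to 0.26 + 0.25 = 0.51.
g_alb = 0.6594 − 0.51 = 0.15.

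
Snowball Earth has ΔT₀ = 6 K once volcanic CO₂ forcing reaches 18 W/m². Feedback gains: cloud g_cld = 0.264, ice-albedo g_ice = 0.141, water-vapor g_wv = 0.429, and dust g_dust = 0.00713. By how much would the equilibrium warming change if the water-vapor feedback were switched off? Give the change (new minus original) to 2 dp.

-27.56 K

Original: g = 0.84113, ΔT = 6/(1−0.84113) = 37.7667 K.
Without water-vapor: g' = 0.41213, ΔT' = 6/(1−0.41213) = 10.2063 K.
Change = 10.2063 − 37.7667 = -27.56 K.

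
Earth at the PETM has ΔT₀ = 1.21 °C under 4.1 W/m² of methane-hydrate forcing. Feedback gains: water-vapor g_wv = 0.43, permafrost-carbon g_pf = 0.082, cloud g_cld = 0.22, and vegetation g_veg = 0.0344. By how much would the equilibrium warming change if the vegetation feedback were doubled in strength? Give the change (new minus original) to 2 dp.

Original: g = 0.7664, ΔT = 1.21/(1−0.7664) = 5.1798 °C.
With doubled vegetation: g' = 0.8008, ΔT' = 1.21/(1−0.8008) = 6.0743 °C.
Change = 6.0743 − 5.1798 = 0.89 °C.

0.89 °C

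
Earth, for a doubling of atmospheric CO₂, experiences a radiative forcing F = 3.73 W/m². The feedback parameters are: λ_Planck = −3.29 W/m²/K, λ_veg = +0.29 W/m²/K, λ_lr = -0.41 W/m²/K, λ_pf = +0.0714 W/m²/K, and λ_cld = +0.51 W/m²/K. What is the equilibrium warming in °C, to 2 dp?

Net feedback parameter λ = (−3.29) + (+0.29) + (-0.41) + (+0.0714) + (+0.51) = -2.8286 W/m²/K.
ΔT = −F/λ = −3.73/(-2.8286) = 1.32 °C.

1.32 °C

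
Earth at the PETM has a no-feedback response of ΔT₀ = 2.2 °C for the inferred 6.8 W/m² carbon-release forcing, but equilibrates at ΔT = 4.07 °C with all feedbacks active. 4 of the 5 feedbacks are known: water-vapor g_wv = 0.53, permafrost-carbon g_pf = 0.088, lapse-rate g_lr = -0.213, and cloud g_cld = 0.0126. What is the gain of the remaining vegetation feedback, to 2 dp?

Amplification A = ΔT/ΔT₀ = 4.07/2.2 = 1.85.
Total gain g = 1 − 1/A = 1 − 1/1.85 = 0.4595.
Known gains sum to 0.53 + 0.088 − 0.213 + 0.0126 = 0.4176.
g_veg = 0.4595 − 0.4176 = 0.04.

0.04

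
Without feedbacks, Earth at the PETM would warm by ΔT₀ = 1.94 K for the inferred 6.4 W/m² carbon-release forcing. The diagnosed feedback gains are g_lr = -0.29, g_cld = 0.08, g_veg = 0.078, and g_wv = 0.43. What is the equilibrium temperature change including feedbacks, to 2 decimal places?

Total gain g = -0.29 + 0.08 + 0.078 + 0.43 = 0.298.
Amplification A = 1/(1 − 0.298) = 1.425.
ΔT = 1.94 × 1.425 = 2.76 K.

2.76 K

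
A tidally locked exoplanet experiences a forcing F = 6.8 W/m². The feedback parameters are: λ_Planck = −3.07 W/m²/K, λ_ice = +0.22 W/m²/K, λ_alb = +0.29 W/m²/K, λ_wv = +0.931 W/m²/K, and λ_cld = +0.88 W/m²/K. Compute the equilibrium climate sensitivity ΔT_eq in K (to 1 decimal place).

9.1 K

Net feedback parameter λ = (−3.07) + (+0.22) + (+0.29) + (+0.931) + (+0.88) = -0.749 W/m²/K.
ΔT = −F/λ = −6.8/(-0.749) = 9.1 K.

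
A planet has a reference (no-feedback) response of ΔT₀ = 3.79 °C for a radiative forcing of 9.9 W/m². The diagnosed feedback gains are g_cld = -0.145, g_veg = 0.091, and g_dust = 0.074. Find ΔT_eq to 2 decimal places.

Total gain g = -0.145 + 0.091 + 0.074 = 0.02.
Amplification A = 1/(1 − 0.02) = 1.02.
ΔT = 3.79 × 1.02 = 3.87 °C.

3.87 °C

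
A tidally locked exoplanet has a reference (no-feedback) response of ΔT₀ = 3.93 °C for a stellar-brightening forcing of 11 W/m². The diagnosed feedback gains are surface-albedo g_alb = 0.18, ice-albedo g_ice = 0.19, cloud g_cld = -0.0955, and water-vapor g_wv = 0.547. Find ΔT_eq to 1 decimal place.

22.0 °C

Total gain g = 0.18 + 0.19 − 0.0955 + 0.547 = 0.8215.
Amplification A = 1/(1 − 0.8215) = 5.602.
ΔT = 3.93 × 5.602 = 22.0 °C.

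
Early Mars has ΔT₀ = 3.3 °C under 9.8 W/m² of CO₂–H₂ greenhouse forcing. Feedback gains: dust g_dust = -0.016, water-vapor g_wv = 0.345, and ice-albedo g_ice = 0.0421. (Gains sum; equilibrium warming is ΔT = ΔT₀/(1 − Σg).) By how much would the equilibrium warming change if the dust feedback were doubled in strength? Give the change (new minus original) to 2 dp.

Original: g = 0.3711, ΔT = 3.3/(1−0.3711) = 5.2473 °C.
With doubled dust: g' = 0.3551, ΔT' = 3.3/(1−0.3551) = 5.1171 °C.
Change = 5.1171 − 5.2473 = -0.13 °C.

-0.13 °C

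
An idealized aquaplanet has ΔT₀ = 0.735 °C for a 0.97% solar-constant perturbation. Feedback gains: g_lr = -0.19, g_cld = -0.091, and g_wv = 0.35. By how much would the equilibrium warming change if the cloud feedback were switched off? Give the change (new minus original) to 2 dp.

0.09 °C

Original: g = 0.069, ΔT = 0.735/(1−0.069) = 0.7895 °C.
Without cloud: g' = 0.16, ΔT' = 0.735/(1−0.16) = 0.8750 °C.
Change = 0.8750 − 0.7895 = 0.09 °C.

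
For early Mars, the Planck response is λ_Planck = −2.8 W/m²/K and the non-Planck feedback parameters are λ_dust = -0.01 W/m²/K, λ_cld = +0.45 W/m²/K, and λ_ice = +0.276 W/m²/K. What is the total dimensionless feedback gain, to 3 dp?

Convert to gains: g_dust = -0.01/2.8 = -0.003571; g_cld = 0.45/2.8 = 0.1607; g_ice = 0.276/2.8 = 0.09857.
Total gain g = 0.255699.

0.256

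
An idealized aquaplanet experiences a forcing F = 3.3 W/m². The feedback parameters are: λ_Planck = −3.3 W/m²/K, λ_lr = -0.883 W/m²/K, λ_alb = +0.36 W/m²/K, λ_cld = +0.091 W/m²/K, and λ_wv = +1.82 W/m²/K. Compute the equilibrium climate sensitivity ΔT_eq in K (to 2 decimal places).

1.73 K

Net feedback parameter λ = (−3.3) + (-0.883) + (+0.36) + (+0.091) + (+1.82) = -1.912 W/m²/K.
ΔT = −F/λ = −3.3/(-1.912) = 1.73 K.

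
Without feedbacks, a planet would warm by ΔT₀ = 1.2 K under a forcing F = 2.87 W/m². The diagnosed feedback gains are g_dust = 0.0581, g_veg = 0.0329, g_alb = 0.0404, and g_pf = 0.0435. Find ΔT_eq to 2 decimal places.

1.45 K

Total gain g = 0.0581 + 0.0329 + 0.0404 + 0.0435 = 0.1749.
Amplification A = 1/(1 − 0.1749) = 1.212.
ΔT = 1.2 × 1.212 = 1.45 K.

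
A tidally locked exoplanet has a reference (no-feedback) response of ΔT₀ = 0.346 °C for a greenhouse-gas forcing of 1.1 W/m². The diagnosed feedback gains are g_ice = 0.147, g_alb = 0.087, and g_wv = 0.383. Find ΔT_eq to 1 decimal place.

Total gain g = 0.147 + 0.087 + 0.383 = 0.617.
Amplification A = 1/(1 − 0.617) = 2.611.
ΔT = 0.346 × 2.611 = 0.9 °C.

0.9 °C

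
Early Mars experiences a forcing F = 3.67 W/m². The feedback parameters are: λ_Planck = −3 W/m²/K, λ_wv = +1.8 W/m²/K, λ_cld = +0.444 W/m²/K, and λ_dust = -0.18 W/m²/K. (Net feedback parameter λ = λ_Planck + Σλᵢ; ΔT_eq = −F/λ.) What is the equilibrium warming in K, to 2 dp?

Net feedback parameter λ = (−3) + (+1.8) + (+0.444) + (-0.18) = -0.936 W/m²/K.
ΔT = −F/λ = −3.67/(-0.936) = 3.92 K.

3.92 K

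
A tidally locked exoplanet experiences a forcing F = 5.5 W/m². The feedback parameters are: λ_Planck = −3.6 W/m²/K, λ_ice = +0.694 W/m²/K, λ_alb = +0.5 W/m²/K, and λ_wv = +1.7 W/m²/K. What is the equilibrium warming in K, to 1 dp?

Net feedback parameter λ = (−3.6) + (+0.694) + (+0.5) + (+1.7) = -0.706 W/m²/K.
ΔT = −F/λ = −5.5/(-0.706) = 7.8 K.

7.8 K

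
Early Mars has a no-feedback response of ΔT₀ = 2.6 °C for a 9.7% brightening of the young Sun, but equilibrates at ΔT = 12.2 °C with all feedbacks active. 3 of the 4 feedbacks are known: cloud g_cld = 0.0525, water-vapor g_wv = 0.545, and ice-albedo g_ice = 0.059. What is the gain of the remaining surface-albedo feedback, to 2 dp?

0.13

Amplification A = ΔT/ΔT₀ = 12.2/2.6 = 4.692.
Total gain g = 1 − 1/A = 1 − 1/4.692 = 0.7869.
Known gains sum to 0.0525 + 0.545 + 0.059 = 0.6565.
g_alb = 0.7869 − 0.6565 = 0.13.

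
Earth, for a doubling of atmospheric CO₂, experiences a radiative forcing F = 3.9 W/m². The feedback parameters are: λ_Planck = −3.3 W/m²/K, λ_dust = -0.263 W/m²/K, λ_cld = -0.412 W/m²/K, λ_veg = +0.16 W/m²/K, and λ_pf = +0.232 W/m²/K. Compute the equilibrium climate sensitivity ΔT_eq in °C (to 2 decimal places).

1.09 °C

Net feedback parameter λ = (−3.3) + (-0.263) + (-0.412) + (+0.16) + (+0.232) = -3.583 W/m²/K.
ΔT = −F/λ = −3.9/(-3.583) = 1.09 °C.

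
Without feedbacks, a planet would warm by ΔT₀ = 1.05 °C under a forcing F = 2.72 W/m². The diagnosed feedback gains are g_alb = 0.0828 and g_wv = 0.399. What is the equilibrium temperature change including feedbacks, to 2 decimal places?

Total gain g = 0.0828 + 0.399 = 0.4818.
Amplification A = 1/(1 − 0.4818) = 1.93.
ΔT = 1.05 × 1.93 = 2.03 °C.

2.03 °C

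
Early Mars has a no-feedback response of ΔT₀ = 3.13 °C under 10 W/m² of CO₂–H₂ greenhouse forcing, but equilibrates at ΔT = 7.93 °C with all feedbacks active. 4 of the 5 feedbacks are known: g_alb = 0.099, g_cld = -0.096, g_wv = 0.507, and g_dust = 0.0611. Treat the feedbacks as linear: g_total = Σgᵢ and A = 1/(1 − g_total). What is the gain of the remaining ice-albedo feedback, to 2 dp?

Amplification A = ΔT/ΔT₀ = 7.93/3.13 = 2.534.
Total gain g = 1 − 1/A = 1 − 1/2.534 = 0.6054.
Known gains sum to 0.099 − 0.096 + 0.507 + 0.0611 = 0.5711.
g_ice = 0.6054 − 0.5711 = 0.03.

0.03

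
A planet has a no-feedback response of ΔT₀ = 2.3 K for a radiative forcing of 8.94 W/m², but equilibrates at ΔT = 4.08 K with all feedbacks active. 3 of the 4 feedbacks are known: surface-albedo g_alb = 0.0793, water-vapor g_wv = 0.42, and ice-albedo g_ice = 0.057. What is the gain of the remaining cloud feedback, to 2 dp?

-0.12

Amplification A = ΔT/ΔT₀ = 4.08/2.3 = 1.774.
Total gain g = 1 − 1/A = 1 − 1/1.774 = 0.4363.
Known gains sum to 0.0793 + 0.42 + 0.057 = 0.5563.
g_cld = 0.4363 − 0.5563 = -0.12.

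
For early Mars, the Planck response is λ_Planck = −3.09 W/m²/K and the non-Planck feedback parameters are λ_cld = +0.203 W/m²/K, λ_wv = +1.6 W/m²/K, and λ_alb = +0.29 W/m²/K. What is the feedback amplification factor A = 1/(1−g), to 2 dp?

3.10

Convert to gains: g_cld = 0.203/3.09 = 0.0657; g_wv = 1.6/3.09 = 0.5178; g_alb = 0.29/3.09 = 0.09385.
Total gain g = 0.67735.
A = 1/(1 − 0.67735) = 3.10.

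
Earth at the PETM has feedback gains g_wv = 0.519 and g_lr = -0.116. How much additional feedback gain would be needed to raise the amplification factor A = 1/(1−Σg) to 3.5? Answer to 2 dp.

0.31

Current total gain = 0.403.
Target gain for A = 3.5: g* = 1 − 1/3.5 = 0.7143.
Additional gain needed = 0.7143 − 0.403 = 0.31.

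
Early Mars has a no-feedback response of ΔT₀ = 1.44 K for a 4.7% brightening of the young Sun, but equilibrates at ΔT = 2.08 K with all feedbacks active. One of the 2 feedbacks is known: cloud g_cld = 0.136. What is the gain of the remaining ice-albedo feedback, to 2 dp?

Amplification A = ΔT/ΔT₀ = 2.08/1.44 = 1.444.
Total gain g = 1 − 1/A = 1 − 1/1.444 = 0.3075.
The known gain is 0.136.
g_ice = 0.3075 − 0.136 = 0.17.

0.17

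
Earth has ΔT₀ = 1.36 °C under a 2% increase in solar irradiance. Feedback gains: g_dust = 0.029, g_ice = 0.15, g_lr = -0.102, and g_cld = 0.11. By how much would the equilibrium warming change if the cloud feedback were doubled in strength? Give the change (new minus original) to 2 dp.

Original: g = 0.187, ΔT = 1.36/(1−0.187) = 1.6728 °C.
With doubled cloud: g' = 0.297, ΔT' = 1.36/(1−0.297) = 1.9346 °C.
Change = 1.9346 − 1.6728 = 0.26 °C.

0.26 °C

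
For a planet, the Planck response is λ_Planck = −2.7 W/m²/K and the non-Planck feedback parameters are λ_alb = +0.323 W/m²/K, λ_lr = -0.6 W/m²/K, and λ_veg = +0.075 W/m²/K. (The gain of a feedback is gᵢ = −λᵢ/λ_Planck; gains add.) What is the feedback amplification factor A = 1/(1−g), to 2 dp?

0.93

Convert to gains: g_alb = 0.323/2.7 = 0.1196; g_lr = -0.6/2.7 = -0.2222; g_veg = 0.075/2.7 = 0.02778.
Total gain g = -0.07482.
A = 1/(1 + 0.07482) = 0.93.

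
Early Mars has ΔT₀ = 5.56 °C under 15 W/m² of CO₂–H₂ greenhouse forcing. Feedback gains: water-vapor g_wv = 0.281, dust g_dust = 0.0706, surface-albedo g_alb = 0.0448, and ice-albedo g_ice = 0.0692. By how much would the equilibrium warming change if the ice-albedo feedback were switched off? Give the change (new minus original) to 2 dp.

-1.19 °C

Original: g = 0.4656, ΔT = 5.56/(1−0.4656) = 10.4042 °C.
Without ice-albedo: g' = 0.3964, ΔT' = 5.56/(1−0.3964) = 9.2114 °C.
Change = 9.2114 − 10.4042 = -1.19 °C.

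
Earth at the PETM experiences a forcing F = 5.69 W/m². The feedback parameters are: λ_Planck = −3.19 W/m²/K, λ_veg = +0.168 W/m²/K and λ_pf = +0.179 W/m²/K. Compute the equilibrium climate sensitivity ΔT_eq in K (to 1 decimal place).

Net feedback parameter λ = (−3.19) + (+0.168) + (+0.179) = -2.843 W/m²/K.
ΔT = −F/λ = −5.69/(-2.843) = 2.0 K.

2.0 K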